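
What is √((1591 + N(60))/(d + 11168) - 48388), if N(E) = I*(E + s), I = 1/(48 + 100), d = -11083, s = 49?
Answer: I*√1913686781135/6290 ≈ 219.93*I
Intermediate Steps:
I = 1/148 ≈ 0.0067568
N(E) = 49/148 + E/148 (N(E) = (E + 49)/148 = (49 + E)/148 = 49/148 + E/148)
√((1591 + N(60))/(d + 11168) - 48388) = √((1591 + (49/148 + (1/148)*60))/(-11083 + 11168) - 48388) = √((1591 + (49/148 + 15/37))/85 - 48388) = √((1591 + 109/148)*(1/85) - 48388) = √((235577/148)*(1/85) - 48388) = √(235577/12580 - 48388) = √(-608485463/12580) = I*√1913686781135/6290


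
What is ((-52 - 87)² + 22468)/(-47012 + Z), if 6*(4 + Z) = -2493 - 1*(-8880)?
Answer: -83578/91903 ≈ -0.90942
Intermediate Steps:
Z = 2121/2 (Z = -4 + (-2493 - 1*(-8880))/6 = -4 + (-2493 + 8880)/6 = -4 + (⅙)*6387 = -4 + 2129/2 = 2121/2 ≈ 1060.5)
((-52 - 87)² + 22468)/(-47012 + Z) = ((-52 - 87)² + 22468)/(-47012 + 2121/2) = ((-139)² + 22468)/(-91903/2) = (19321 + 22468)*(-2/91903) = 41789*(-2/91903) = -83578/91903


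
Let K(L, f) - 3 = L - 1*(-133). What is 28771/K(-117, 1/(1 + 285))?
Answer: 28771/19 ≈ 1514.3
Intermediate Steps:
K(L, f) = 136 + L (K(L, f) = 3 + (L - 1*(-133)) = 3 + (L + 133) = 3 + (133 + L) = 136 + L)
28771/K(-117, 1/(1 + 285)) = 28771/(136 - 117) = 28771/19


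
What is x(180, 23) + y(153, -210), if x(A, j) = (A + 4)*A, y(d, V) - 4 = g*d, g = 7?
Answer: 34195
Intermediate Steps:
y(d, V) = 4 + 7*d
x(A, j) = A*(4 + A) (x(A, j) = (4 + A)*A = A*(4 + A))
x(180, 23) + y(153, -210) = 180*(4 + 180) + (4 + 7*153) = 180*184 + (4 + 1071) = 33120 + 1075 = 34195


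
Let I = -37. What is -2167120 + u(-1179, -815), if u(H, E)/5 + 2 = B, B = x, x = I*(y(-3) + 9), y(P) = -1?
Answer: -2168610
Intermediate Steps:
x = -296 (x = -37*(-1 + 9) = -37*8 = -296)
B = -296
u(H, E) = -1490 (u(H, E) = -10 + 5*(-296) = -10 - 1480 = -1490)
-2167120 + u(-1179, -815) = -2167120 - 1490 = -2168610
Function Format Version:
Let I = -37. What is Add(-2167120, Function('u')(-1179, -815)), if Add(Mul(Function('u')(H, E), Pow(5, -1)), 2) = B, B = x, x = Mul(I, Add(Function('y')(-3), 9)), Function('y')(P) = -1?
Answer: -2168610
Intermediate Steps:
x = -296 (x = Mul(-37, Add(-1, 9)) = Mul(-37, 8) = -296)
B = -296
Function('u')(H, E) = -1490 (Function('u')(H, E) = Add(-10, Mul(5, -296)) = Add(-10, -1480) = -1490)
Add(-2167120, Function('u')(-1179, -815)) = Add(-2167120, -1490) = -2168610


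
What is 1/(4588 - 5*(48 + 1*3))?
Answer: 1/4333 ≈ 0.00023079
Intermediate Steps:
1/(4588 - 5*(48 + 1*3)) = 1/(4588 - 5*(48 + 3)) = 1/(4588 - 5*51) = 1/(4588 - 255) = 1/4333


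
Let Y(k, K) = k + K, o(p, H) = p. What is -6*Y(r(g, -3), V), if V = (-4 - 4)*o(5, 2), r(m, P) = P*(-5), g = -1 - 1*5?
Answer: 150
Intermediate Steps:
g = -6 (g = -1 - 5 = -6)
r(m, P) = -5*P
V = -40 (V = (-4 - 4)*5 = -8*5 = -40)
Y(k, K) = K + k
-6*Y(r(g, -3), V) = -6*(-40 - 5*(-3)) = -6*(-40 + 15) = -6*(-25) = 150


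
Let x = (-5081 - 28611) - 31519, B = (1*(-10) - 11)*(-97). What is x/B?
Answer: -21737/679 ≈ -32.013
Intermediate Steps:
B = 2037 (B = (-10 - 11)*(-97) = -21*(-97) = 2037)
x = -65211 (x = -33692 - 31519 = -65211)
x/B = -65211/2037 = -65211*1/2037 = -21737/679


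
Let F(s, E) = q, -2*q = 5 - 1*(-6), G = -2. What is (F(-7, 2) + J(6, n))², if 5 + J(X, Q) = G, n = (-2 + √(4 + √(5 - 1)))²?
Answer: 625/4 ≈ 156.25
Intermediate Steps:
q = -11/2 (q = -(5 - 1*(-6))/2 = -(5 + 6)/2 = -½*11 = -11/2 ≈ -5.5000)
F(s, E) = -11/2
n = (-2 + √6)² (n = (-2 + √(4 + √4))² = (-2 + √(4 + 2))² = (-2 + √6)² ≈ 0.20204)
J(X, Q) = -7 (J(X, Q) = -5 - 2 = -7)
(F(-7, 2) + J(6, n))² = (-11/2 - 7)² = (-25/2)² = 625/4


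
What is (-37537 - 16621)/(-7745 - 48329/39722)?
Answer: 165481852/23668863 ≈ 6.9915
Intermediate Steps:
(-37537 - 16621)/(-7745 - 48329/39722) = -54158/(-7745 - 48329*1/39722) = -54158/(-7745 - 48329/39722) = -54158/(-307695219/39722) = -54158*(-39722/307695219) = 165481852/23668863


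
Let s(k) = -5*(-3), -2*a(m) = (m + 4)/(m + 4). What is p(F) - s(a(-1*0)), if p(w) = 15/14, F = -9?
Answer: -195/14 ≈ -13.929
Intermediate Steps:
p(w) = 15/14 (p(w) = 15*(1/14) = 15/14)
a(m) = -½ (a(m) = -(m + 4)/(2*(m + 4)) = -(4 + m)/(2*(4 + m)) = -½*1 = -½)
s(k) = 15
p(F) - s(a(-1*0)) = 15/14 - 1*15 = 15/14 - 15 = -195/14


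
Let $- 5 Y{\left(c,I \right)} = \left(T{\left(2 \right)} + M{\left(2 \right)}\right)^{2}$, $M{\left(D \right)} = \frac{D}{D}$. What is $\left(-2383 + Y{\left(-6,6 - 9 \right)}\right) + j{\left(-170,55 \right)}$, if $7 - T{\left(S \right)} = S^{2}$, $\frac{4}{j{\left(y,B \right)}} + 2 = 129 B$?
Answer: $- \frac{84626563}{35465} \approx -2386.2$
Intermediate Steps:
$M{\left(D \right)} = 1$
$j{\left(y,B \right)} = \frac{4}{-2 + 129 B}$
$T{\left(S \right)} = 7 - S^{2}$
$Y{\left(c,I \right)} = - \frac{16}{5}$ ($Y{\left(c,I \right)} = - \frac{\left(\left(7 - 2^{2}\right) + 1\right)^{2}}{5} = - \frac{\left(\left(7 - 4\right) + 1\right)^{2}}{5} = - \frac{\left(3 + 1\right)^{2}}{5} = - \frac{4^{2}}{5} = \left(- \frac{1}{5}\right) 16 = - \frac{16}{5}$)
$\left(-2383 + Y{\left(-6,6 - 9 \right)}\right) + j{\left(-170,55 \right)} = \left(-2383 - \frac{16}{5}\right) + \frac{4}{-2 + 129 \cdot 55} = - \frac{11931}{5} + \frac{4}{-2 + 7095} = - \frac{11931}{5} + \frac{4}{7093} = - \frac{84626563}{35465}$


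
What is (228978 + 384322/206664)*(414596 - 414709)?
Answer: -2673686994841/103332 ≈ -2.5875e+7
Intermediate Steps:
(228978 + 384322/206664)*(414596 - 414709) = (228978 + 384322*(1/206664))*(-113) = (228978 + 192161/103332)*(-113) = (23660946857/103332)*(-113) = -2673686994841/103332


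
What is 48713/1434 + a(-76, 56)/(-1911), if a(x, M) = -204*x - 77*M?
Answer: 8560135/304486 ≈ 28.113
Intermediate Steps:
48713/1434 + a(-76, 56)/(-1911) = 48713/1434 + (-204*(-76) - 77*56)/(-1911) = 48713*(1/1434) + (15504 - 4312)*(-1/1911) = 48713/1434 + 11192*(-1/1911) = 48713/1434 - 11192/1911 = 8560135/304486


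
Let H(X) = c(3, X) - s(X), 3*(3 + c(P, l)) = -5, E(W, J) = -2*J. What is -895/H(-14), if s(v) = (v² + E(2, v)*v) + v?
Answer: -2685/616 ≈ -4.3588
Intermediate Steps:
c(P, l) = -14/3 (c(P, l) = -3 + (⅓)*(-5) = -3 - 5/3 = -14/3)
s(v) = v - v² (s(v) = (v² + (-2*v)*v) + v = (v² - 2*v²) + v = -v² + v = v - v²)
H(X) = -14/3 - X*(1 - X)
-895/H(-14) = -895/(-14/3 + (-14)² - 1*(-14)) = -895/(-14/3 + 196 + 14) = -895/616/3 = -895*3/616 = -2685/616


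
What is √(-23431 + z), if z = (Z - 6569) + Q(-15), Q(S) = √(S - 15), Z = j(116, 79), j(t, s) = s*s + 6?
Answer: √(-23753 + I*√30) ≈ 0.018 + 154.12*I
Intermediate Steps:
j(t, s) = 6 + s² (j(t, s) = s² + 6 = 6 + s²)
Z = 6247 (Z = 6 + 79² = 6 + 6241 = 6247)
Q(S) = √(-15 + S)
z = -322 + I*√30 (z = (6247 - 6569) + √(-15 - 15) = -322 + √(-30) = -322 + I*√30 ≈ -322.0 + 5.4772*I)
√(-23431 + z) = √(-23431 + (-322 + I*√30)) = √(-23753 + I*√30)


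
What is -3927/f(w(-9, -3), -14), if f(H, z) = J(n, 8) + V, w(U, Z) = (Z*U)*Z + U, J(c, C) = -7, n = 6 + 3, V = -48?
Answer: 357/5 ≈ 71.400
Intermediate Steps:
n = 9
w(U, Z) = U + U*Z² (w(U, Z) = (U*Z)*Z + U = U*Z² + U = U + U*Z²)
f(H, z) = -55 (f(H, z) = -7 - 48 = -55)
-3927/f(w(-9, -3), -14) = -3927/(-55) = -3927*(-1/55) = 357/5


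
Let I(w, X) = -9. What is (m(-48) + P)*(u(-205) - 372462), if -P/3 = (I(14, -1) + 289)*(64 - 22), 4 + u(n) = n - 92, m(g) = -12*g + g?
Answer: 12954259776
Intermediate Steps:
m(g) = -11*g
u(n) = -96 + n (u(n) = -4 + (n - 92) = -4 + (-92 + n) = -96 + n)
P = -35280 (P = -3*(-9 + 289)*(64 - 22) = -840*42 = -3*11760 = -35280)
(m(-48) + P)*(u(-205) - 372462) = (-11*(-48) - 35280)*((-96 - 205) - 372462) = (528 - 35280)*(-301 - 372462) = -34752*(-372763) = 12954259776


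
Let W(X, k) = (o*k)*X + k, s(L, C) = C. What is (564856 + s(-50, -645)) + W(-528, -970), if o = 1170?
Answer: 599790441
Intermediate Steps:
W(X, k) = k + 1170*X*k (W(X, k) = (1170*k)*X + k = 1170*X*k + k = k + 1170*X*k)
(564856 + s(-50, -645)) + W(-528, -970) = (564856 - 645) - 970*(1 + 1170*(-528)) = 564211 - 970*(1 - 617760) = 564211 - 970*(-617759) = 564211 + 599226230 = 599790441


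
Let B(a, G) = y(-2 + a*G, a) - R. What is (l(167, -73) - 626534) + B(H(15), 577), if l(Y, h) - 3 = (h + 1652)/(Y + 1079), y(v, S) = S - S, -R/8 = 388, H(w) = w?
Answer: -776788463/1246 ≈ -6.2343e+5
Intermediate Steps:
R = -3104 (R = -8*388 = -3104)
y(v, S) = 0
B(a, G) = 3104 (B(a, G) = 0 - 1*(-3104) = 0 + 3104 = 3104)
l(Y, h) = 3 + (1652 + h)/(1079 + Y) (l(Y, h) = 3 + (h + 1652)/(Y + 1079) = 3 + (1652 + h)/(1079 + Y))
(l(167, -73) - 626534) + B(H(15), 577) = ((4889 - 73 + 3*167)/(1079 + 167) - 626534) + 3104 = ((4889 - 73 + 501)/1246 - 626534) + 3104 = ((1/1246)*5317 - 626534) + 3104 = (5317/1246 - 626534) + 3104 = -780656047/1246 + 3104 = -776788463/1246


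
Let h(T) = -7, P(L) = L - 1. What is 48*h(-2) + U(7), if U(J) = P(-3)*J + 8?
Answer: -356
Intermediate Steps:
P(L) = -1 + L
U(J) = 8 - 4*J (U(J) = (-1 - 3)*J + 8 = -4*J + 8 = 8 - 4*J)
48*h(-2) + U(7) = 48*(-7) + (8 - 4*7) = -336 + (8 - 28) = -336 - 20 = -356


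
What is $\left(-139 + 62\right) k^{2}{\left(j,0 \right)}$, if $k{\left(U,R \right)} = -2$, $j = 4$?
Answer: $-308$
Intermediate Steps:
$\left(-139 + 62\right) k^{2}{\left(j,0 \right)} = \left(-139 + 62\right) \left(-2\right)^{2} = \left(-77\right) 4 = -308$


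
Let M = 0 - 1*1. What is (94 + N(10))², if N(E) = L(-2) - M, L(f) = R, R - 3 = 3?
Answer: 10201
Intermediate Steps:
R = 6 (R = 3 + 3 = 6)
L(f) = 6
M = -1 (M = 0 - 1 = -1)
N(E) = 7 (N(E) = 6 - 1*(-1) = 6 + 1 = 7)
(94 + N(10))² = (94 + 7)² = 101² = 10201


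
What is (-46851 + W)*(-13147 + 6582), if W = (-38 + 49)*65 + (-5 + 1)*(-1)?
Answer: 302856580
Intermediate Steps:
W = 719 (W = 11*65 - 4*(-1) = 715 + 4 = 719)
(-46851 + W)*(-13147 + 6582) = (-46851 + 719)*(-13147 + 6582) = -46132*(-6565) = 302856580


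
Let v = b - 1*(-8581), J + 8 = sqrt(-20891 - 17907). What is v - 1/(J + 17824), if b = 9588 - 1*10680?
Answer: 1188686475995/158724327 + I*sqrt(38798)/317448654 ≈ 7489.0 + 6.2048e-7*I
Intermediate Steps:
b = -1092 (b = 9588 - 10680 = -1092)
J = -8 + I*sqrt(38798) (J = -8 + sqrt(-20891 - 17907) = -8 + sqrt(-38798) = -8 + I*sqrt(38798) ≈ -8.0 + 196.97*I)
v = 7489 (v = -1092 - 1*(-8581) = -1092 + 8581 = 7489)
v - 1/(J + 17824) = 7489 - 1/((-8 + I*sqrt(38798)) + 17824) = 7489 - 1/(17816 + I*sqrt(38798))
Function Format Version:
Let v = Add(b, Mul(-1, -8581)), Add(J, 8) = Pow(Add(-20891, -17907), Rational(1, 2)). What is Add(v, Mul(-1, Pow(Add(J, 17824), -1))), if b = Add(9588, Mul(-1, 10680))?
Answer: Add(Rational(1188686475995, 158724327), Mul(Rational(1, 317448654), I, Pow(38798, Rational(1, 2)))) ≈ Add(7489.0, Mul(6.2048e-7, I))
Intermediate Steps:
b = -1092 (b = Add(9588, -10680) = -1092)
J = Add(-8, Mul(I, Pow(38798, Rational(1, 2)))) (J = Add(-8, Pow(Add(-20891, -17907), Rational(1, 2))) = Add(-8, Pow(-38798, Rational(1, 2))) = Add(-8, Mul(I, Pow(38798, Rational(1, 2)))) ≈ Add(-8.0000, Mul(196.97, I)))
v = 7489 (v = Add(-1092, Mul(-1, -8581)) = Add(-1092, 8581) = 7489)
Add(v, Mul(-1, Pow(Add(J, 17824), -1))) = Add(7489, Mul(-1, Pow(Add(Add(-8, Mul(I, Pow(38798, Rational(1, 2)))), 17824), -1))) = Add(7489, Mul(-1, Pow(Add(17816, Mul(I, Pow(38798, Rational(1, 2)))), -1)))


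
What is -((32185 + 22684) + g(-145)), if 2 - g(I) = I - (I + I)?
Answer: -54726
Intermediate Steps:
g(I) = 2 + I (g(I) = 2 - (I - (I + I)) = 2 - (I - 2*I) = 2 - (-1)*I = 2 + I)
-((32185 + 22684) + g(-145)) = -((32185 + 22684) + (2 - 145)) = -(54869 - 143) = -1*54726 = -54726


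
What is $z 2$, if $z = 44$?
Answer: $88$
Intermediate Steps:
$z 2 = 44 \cdot 2 = 88$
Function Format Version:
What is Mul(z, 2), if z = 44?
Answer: 88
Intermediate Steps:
Mul(z, 2) = Mul(44, 2) = 88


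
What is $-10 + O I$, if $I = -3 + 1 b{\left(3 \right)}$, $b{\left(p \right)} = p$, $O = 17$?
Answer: $-10$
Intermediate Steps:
$I = 0$ ($I = -3 + 1 \cdot 3 = -3 + 3 = 0$)
$-10 + O I = -10 + 17 \cdot 0 = -10 + 0 = -10$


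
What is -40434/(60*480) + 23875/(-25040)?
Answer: -3541807/1502400 ≈ -2.3574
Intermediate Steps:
-40434/(60*480) + 23875/(-25040) = -40434/28800 + 23875*(-1/25040) = -40434*1/28800 - 4775/5008 = -6739/4800 - 4775/5008 = -3541807/1502400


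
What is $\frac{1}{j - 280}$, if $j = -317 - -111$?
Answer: $- \frac{1}{486} \approx -0.0020576$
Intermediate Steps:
$j = -206$ ($j = -317 + 111 = -206$)
$\frac{1}{j - 280} = \frac{1}{-206 - 280} = \frac{1}{-486} = - \frac{1}{486}$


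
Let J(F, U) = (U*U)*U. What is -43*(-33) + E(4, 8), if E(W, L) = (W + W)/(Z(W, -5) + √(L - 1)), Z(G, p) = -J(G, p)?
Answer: 11081471/7809 - 4*√7/7809 ≈ 1419.1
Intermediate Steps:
J(F, U) = U³ (J(F, U) = U²*U = U³)
Z(G, p) = -p³
E(W, L) = 2*W/(125 + √(-1 + L)) (E(W, L) = (W + W)/(-1*(-5)³ + √(L - 1)) = (2*W)/(-1*(-125) + √(-1 + L)) = (2*W)/(125 + √(-1 + L)) = 2*W/(125 + √(-1 + L)))
-43*(-33) + E(4, 8) = -43*(-33) + 2*4/(125 + √(-1 + 8)) = 1419 + 2*4/(125 + √7) = 1419 + 8/(125 + √7)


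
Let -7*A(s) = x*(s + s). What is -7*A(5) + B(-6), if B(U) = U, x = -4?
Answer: -46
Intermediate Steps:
A(s) = 8*s/7 (A(s) = -(-4)*(s + s)/7 = -(-4)*2*s/7 = -(-8)*s/7 = 8*s/7)
-7*A(5) + B(-6) = -8*5 - 6 = -7*40/7 - 6 = -40 - 6 = -46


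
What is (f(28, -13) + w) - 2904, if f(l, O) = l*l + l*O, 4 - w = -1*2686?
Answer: 206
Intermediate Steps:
w = 2690 (w = 4 - (-1)*2686 = 4 - 1*(-2686) = 4 + 2686 = 2690)
f(l, O) = l**2 + O*l
(f(28, -13) + w) - 2904 = (28*(-13 + 28) + 2690) - 2904 = (28*15 + 2690) - 2904 = (420 + 2690) - 2904 = 3110 - 2904 = 206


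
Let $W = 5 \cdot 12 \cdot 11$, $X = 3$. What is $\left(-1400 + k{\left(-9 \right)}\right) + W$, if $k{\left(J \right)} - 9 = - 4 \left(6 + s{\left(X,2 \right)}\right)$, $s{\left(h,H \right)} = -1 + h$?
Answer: $-763$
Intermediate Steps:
$k{\left(J \right)} = -23$ ($k{\left(J \right)} = 9 - 4 \left(6 + \left(-1 + 3\right)\right) = 9 - 4 \left(6 + 2\right) = 9 - 32 = -23$)
$W = 660$ ($W = 60 \cdot 11 = 660$)
$\left(-1400 + k{\left(-9 \right)}\right) + W = \left(-1400 - 23\right) + 660 = -1423 + 660 = -763$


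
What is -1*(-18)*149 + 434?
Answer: 3116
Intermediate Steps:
-1*(-18)*149 + 434 = 18*149 + 434 = 2682 + 434 = 3116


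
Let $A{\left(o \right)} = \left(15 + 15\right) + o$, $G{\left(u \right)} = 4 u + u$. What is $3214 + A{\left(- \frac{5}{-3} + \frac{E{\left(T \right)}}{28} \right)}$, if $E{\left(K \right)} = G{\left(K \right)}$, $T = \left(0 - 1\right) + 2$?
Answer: $\frac{272651}{84} \approx 3245.8$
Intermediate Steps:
$G{\left(u \right)} = 5 u$
$T = 1$ ($T = -1 + 2 = 1$)
$E{\left(K \right)} = 5 K$
$A{\left(o \right)} = 30 + o$
$3214 + A{\left(- \frac{5}{-3} + \frac{E{\left(T \right)}}{28} \right)} = 3214 + \left(30 + \left(- \frac{5}{-3} + \frac{5 \cdot 1}{28}\right)\right) = 3214 + \left(30 + \left(\left(-5\right) \left(- \frac{1}{3}\right) + 5 \cdot \frac{1}{28}\right)\right) = 3214 + \left(30 + \left(\frac{5}{3} + \frac{5}{28}\right)\right) = 3214 + \left(30 + \frac{155}{84}\right) = 3214 + \frac{2675}{84} = \frac{272651}{84}$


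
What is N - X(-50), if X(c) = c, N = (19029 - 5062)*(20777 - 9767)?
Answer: 153776720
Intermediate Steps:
N = 153776670 (N = 13967*11010 = 153776670)
N - X(-50) = 153776670 - 1*(-50) = 153776670 + 50 = 153776720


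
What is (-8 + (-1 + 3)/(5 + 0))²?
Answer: 1444/25 ≈ 57.760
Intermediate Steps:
(-8 + (-1 + 3)/(5 + 0))² = (-8 + 2/5)² = (-8 + 2*(⅕))² = (-8 + ⅖)² = (-38/5)² = 1444/25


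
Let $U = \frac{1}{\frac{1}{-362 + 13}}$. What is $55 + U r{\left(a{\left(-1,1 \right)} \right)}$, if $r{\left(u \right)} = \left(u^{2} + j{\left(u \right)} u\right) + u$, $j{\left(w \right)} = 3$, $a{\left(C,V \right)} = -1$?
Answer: $1102$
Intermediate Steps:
$r{\left(u \right)} = u^{2} + 4 u$ ($r{\left(u \right)} = \left(u^{2} + 3 u\right) + u = u^{2} + 4 u$)
$U = -349$ ($U = \frac{1}{\frac{1}{-349}} = \frac{1}{- \frac{1}{349}} = -349$)
$55 + U r{\left(a{\left(-1,1 \right)} \right)} = 55 - 349 \left(- (4 - 1)\right) = 55 - 349 \left(\left(-1\right) 3\right) = 55 - -1047 = 55 + 1047 = 1102$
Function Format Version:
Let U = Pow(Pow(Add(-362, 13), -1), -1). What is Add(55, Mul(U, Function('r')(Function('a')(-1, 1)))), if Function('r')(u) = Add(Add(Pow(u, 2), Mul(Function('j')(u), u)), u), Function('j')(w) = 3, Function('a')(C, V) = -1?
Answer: 1102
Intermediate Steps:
Function('r')(u) = Add(Pow(u, 2), Mul(4, u)) (Function('r')(u) = Add(Add(Pow(u, 2), Mul(3, u)), u) = Add(Pow(u, 2), Mul(4, u)))
U = -349 (U = Pow(Pow(-349, -1), -1) = Pow(Rational(-1, 349), -1) = -349)
Add(55, Mul(U, Function('r')(Function('a')(-1, 1)))) = Add(55, Mul(-349, Mul(-1, Add(4, -1)))) = Add(55, Mul(-349, Mul(-1, 3))) = Add(55, Mul(-349, -3)) = Add(55, 1047) = 1102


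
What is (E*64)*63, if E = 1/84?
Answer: 48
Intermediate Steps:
E = 1/84 ≈ 0.011905
(E*64)*63 = ((1/84)*64)*63 = (16/21)*63 = 48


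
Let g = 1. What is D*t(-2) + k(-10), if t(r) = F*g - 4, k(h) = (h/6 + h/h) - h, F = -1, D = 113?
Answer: -1667/3 ≈ -555.67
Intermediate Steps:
k(h) = 1 - 5*h/6 (k(h) = (h*(1/6) + 1) - h = (h/6 + 1) - h = (1 + h/6) - h = 1 - 5*h/6)
t(r) = -5 (t(r) = -1*1 - 4 = -1 - 4 = -5)
D*t(-2) + k(-10) = 113*(-5) + (1 - 5/6*(-10)) = -565 + (1 + 25/3) = -565 + 28/3 = -1667/3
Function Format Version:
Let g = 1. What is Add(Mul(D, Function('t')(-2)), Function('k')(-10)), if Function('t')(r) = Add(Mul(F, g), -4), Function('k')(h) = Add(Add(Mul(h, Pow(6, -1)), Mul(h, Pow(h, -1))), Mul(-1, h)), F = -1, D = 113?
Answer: Rational(-1667, 3) ≈ -555.67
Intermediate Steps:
Function('k')(h) = Add(1, Mul(Rational(-5, 6), h)) (Function('k')(h) = Add(Add(Mul(h, Rational(1, 6)), 1), Mul(-1, h)) = Add(Add(Mul(Rational(1, 6), h), 1), Mul(-1, h)) = Add(Add(1, Mul(Rational(1, 6), h)), Mul(-1, h)) = Add(1, Mul(Rational(-5, 6), h)))
Function('t')(r) = -5 (Function('t')(r) = Add(Mul(-1, 1), -4) = Add(-1, -4) = -5)
Add(Mul(D, Function('t')(-2)), Function('k')(-10)) = Add(Mul(113, -5), Add(1, Mul(Rational(-5, 6), -10))) = Add(-565, Add(1, Rational(25, 3))) = Add(-565, Rational(28, 3)) = Rational(-1667, 3)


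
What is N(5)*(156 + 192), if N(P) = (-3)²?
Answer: 3132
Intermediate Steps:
N(P) = 9
N(5)*(156 + 192) = 9*(156 + 192) = 9*348 = 3132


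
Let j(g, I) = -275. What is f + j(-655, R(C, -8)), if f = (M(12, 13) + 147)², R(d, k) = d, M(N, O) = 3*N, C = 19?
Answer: 33214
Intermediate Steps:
f = 33489 (f = (3*12 + 147)² = (36 + 147)² = 183² = 33489)
f + j(-655, R(C, -8)) = 33489 - 275 = 33214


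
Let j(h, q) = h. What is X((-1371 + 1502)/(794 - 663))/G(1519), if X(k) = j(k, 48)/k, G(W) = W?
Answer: 1/1519 ≈ 0.00065833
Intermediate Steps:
X(k) = 1 (X(k) = k/k = 1)
X((-1371 + 1502)/(794 - 663))/G(1519) = 1/1519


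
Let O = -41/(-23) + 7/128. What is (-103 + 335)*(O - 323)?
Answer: -27419587/368 ≈ -74510.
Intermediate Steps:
O = 5409/2944 (O = -41*(-1/23) + 7*(1/128) = 41/23 + 7/128 = 5409/2944 ≈ 1.8373)
(-103 + 335)*(O - 323) = (-103 + 335)*(5409/2944 - 323) = 232*(-945503/2944) = -27419587/368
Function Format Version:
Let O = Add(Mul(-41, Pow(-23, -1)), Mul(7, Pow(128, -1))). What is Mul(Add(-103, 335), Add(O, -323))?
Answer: Rational(-27419587, 368) ≈ -74510.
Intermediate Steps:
O = Rational(5409, 2944) (O = Add(Mul(-41, Rational(-1, 23)), Mul(7, Rational(1, 128))) = Add(Rational(41, 23), Rational(7, 128)) = Rational(5409, 2944) ≈ 1.8373)
Mul(Add(-103, 335), Add(O, -323)) = Mul(Add(-103, 335), Add(Rational(5409, 2944), -323)) = Mul(232, Rational(-945503, 2944)) = Rational(-27419587, 368)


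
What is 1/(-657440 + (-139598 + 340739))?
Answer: -1/456299 ≈ -2.1915e-6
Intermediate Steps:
1/(-657440 + (-139598 + 340739)) = 1/(-657440 + 201141) = 1/(-456299) = -1/456299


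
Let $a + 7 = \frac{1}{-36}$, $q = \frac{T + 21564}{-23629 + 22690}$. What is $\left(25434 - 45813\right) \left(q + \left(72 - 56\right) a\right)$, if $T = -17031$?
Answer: $\frac{2244101515}{939} \approx 2.3899 \cdot 10^{6}$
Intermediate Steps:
$q = - \frac{1511}{313}$ ($q = \frac{-17031 + 21564}{-23629 + 22690} = \frac{4533}{-939} = 4533 \left(- \frac{1}{939}\right) = - \frac{1511}{313} \approx -4.8275$)
$a = - \frac{253}{36}$ ($a = -7 + \frac{1}{-36} = -7 - \frac{1}{36} = - \frac{253}{36} \approx -7.0278$)
$\left(25434 - 45813\right) \left(q + \left(72 - 56\right) a\right) = \left(25434 - 45813\right) \left(- \frac{1511}{313} + \left(72 - 56\right) \left(- \frac{253}{36}\right)\right) = - 20379 \left(- \frac{1511}{313} + 16 \left(- \frac{253}{36}\right)\right) = - 20379 \left(- \frac{1511}{313} - \frac{1012}{9}\right) = \left(-20379\right) \left(- \frac{330355}{2817}\right) = \frac{2244101515}{939}$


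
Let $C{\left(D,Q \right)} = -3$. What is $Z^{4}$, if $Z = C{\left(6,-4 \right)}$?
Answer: $81$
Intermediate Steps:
$Z = -3$
$Z^{4} = \left(-3\right)^{4} = 81$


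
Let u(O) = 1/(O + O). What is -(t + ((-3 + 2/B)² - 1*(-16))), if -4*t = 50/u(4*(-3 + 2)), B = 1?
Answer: -117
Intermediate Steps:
u(O) = 1/(2*O)
t = 100 (t = -25/(2*(1/(2*((4*(-3 + 2)))))) = -25/(2*(1/(2*((4*(-1)))))) = -25/(2*((½)/(-4))) = -25/(2*((½)*(-¼))) = -25/(2*(-⅛)) = -25*(-8)/2 = -¼*(-400) = 100)
-(t + ((-3 + 2/B)² - 1*(-16))) = -(100 + ((-3 + 2/1)² - 1*(-16))) = -(100 + ((-3 + 2*1)² + 16)) = -(100 + ((-3 + 2)² + 16)) = -(100 + ((-1)² + 16)) = -(100 + (1 + 16)) = -(100 + 17) = -1*117 = -117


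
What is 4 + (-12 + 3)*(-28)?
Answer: 256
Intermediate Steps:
4 + (-12 + 3)*(-28) = 4 - 9*(-28) = 4 + 252 = 256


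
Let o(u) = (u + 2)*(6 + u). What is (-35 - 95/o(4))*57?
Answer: -8341/4 ≈ -2085.3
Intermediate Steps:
o(u) = (2 + u)*(6 + u)
(-35 - 95/o(4))*57 = (-35 - 95/(12 + 4² + 8*4))*57 = (-35 - 95/(12 + 16 + 32))*57 = (-35 - 95/60)*57 = (-35 - 95*1/60)*57 = (-35 - 19/12)*57 = -439/12*57 = -8341/4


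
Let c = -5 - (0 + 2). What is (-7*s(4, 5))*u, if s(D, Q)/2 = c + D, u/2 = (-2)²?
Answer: 336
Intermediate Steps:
c = -7 (c = -5 - 1*2 = -5 - 2 = -7)
u = 8 (u = 2*(-2)² = 2*4 = 8)
s(D, Q) = -14 + 2*D (s(D, Q) = 2*(-7 + D) = -14 + 2*D)
(-7*s(4, 5))*u = -7*(-14 + 2*4)*8 = -7*(-14 + 8)*8 = -7*(-6)*8 = 42*8 = 336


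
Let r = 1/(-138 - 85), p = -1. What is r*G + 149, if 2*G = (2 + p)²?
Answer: 66453/446 ≈ 149.00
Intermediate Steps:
G = ½ (G = (2 - 1)²/2 = (½)*1² = (½)*1 = ½ ≈ 0.50000)
r = -1/223 (r = 1/(-223) = -1/223 ≈ -0.0044843)
r*G + 149 = -1/223*½ + 149 = -1/446 + 149 = 66453/446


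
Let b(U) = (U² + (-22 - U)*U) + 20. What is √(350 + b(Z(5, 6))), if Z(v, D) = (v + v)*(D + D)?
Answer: I*√2270 ≈ 47.645*I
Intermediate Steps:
Z(v, D) = 4*D*v (Z(v, D) = (2*v)*(2*D) = 4*D*v)
b(U) = 20 + U² + U*(-22 - U) (b(U) = (U² + U*(-22 - U)) + 20 = 20 + U² + U*(-22 - U))
√(350 + b(Z(5, 6))) = √(350 + (20 - 88*6*5)) = √(350 + (20 - 22*120)) = √(350 + (20 - 2640)) = √(350 - 2620) = √(-2270) = I*√2270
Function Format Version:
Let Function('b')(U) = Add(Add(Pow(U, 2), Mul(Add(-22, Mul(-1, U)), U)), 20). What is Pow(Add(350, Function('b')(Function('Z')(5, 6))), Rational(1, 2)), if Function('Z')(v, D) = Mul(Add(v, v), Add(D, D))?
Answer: Mul(I, Pow(2270, Rational(1, 2))) ≈ Mul(47.645, I)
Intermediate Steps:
Function('Z')(v, D) = Mul(4, D, v) (Function('Z')(v, D) = Mul(Mul(2, v), Mul(2, D)) = Mul(4, D, v))
Function('b')(U) = Add(20, Pow(U, 2), Mul(U, Add(-22, Mul(-1, U)))) (Function('b')(U) = Add(Add(Pow(U, 2), Mul(U, Add(-22, Mul(-1, U)))), 20) = Add(20, Pow(U, 2), Mul(U, Add(-22, Mul(-1, U)))))
Pow(Add(350, Function('b')(Function('Z')(5, 6))), Rational(1, 2)) = Pow(Add(350, Add(20, Mul(-22, Mul(4, 6, 5)))), Rational(1, 2)) = Pow(Add(350, Add(20, Mul(-22, 120))), Rational(1, 2)) = Pow(Add(350, Add(20, -2640)), Rational(1, 2)) = Pow(Add(350, -2620), Rational(1, 2)) = Pow(-2270, Rational(1, 2)) = Mul(I, Pow(2270, Rational(1, 2)))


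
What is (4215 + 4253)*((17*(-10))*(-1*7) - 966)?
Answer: 1896832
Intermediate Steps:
(4215 + 4253)*((17*(-10))*(-1*7) - 966) = 8468*(-170*(-7) - 966) = 8468*(1190 - 966) = 8468*224 = 1896832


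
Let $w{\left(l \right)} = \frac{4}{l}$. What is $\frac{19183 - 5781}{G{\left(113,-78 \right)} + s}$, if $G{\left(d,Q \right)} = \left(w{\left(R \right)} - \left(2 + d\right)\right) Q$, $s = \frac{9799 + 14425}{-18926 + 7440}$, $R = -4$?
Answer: $\frac{38483843}{25975276} \approx 1.4816$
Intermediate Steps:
$s = - \frac{12112}{5743}$ ($s = \frac{24224}{-11486} = 24224 \left(- \frac{1}{11486}\right) = - \frac{12112}{5743} \approx -2.109$)
$G{\left(d,Q \right)} = Q \left(-3 - d\right)$ ($G{\left(d,Q \right)} = \left(\frac{4}{-4} - \left(2 + d\right)\right) Q = \left(4 \left(- \frac{1}{4}\right) - \left(2 + d\right)\right) Q = \left(-1 - \left(2 + d\right)\right) Q = \left(-3 - d\right) Q = Q \left(-3 - d\right)$)
$\frac{19183 - 5781}{G{\left(113,-78 \right)} + s} = \frac{19183 - 5781}{\left(-1\right) \left(-78\right) \left(3 + 113\right) - \frac{12112}{5743}} = \frac{13402}{\left(-1\right) \left(-78\right) 116 - \frac{12112}{5743}} = \frac{13402}{9048 - \frac{12112}{5743}} = \frac{13402}{\frac{51950552}{5743}} = 13402 \cdot \frac{5743}{51950552} = \frac{38483843}{25975276}$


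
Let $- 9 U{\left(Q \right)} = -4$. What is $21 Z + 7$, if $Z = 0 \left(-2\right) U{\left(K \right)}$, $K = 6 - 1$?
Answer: $7$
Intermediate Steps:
$K = 5$ ($K = 6 - 1 = 5$)
$U{\left(Q \right)} = \frac{4}{9}$ ($U{\left(Q \right)} = \left(- \frac{1}{9}\right) \left(-4\right) = \frac{4}{9}$)
$Z = 0$ ($Z = 0 \left(-2\right) \frac{4}{9} = 0 \cdot \frac{4}{9} = 0$)
$21 Z + 7 = 21 \cdot 0 + 7 = 0 + 7 = 7$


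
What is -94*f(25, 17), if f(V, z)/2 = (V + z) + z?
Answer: -11092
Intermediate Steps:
f(V, z) = 2*V + 4*z (f(V, z) = 2*((V + z) + z) = 2*(V + 2*z) = 2*V + 4*z)
-94*f(25, 17) = -94*(2*25 + 4*17) = -94*(50 + 68) = -94*118 = -11092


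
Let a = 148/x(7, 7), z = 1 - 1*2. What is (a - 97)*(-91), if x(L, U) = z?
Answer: 22295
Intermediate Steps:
z = -1 (z = 1 - 2 = -1)
x(L, U) = -1
a = -148 (a = 148/(-1) = 148*(-1) = -148)
(a - 97)*(-91) = (-148 - 97)*(-91) = -245*(-91) = 22295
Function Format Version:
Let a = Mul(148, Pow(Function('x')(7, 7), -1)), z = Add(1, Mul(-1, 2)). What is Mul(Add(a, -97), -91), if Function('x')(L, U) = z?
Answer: 22295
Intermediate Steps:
z = -1 (z = Add(1, -2) = -1)
Function('x')(L, U) = -1
a = -148 (a = Mul(148, Pow(-1, -1)) = Mul(148, -1) = -148)
Mul(Add(a, -97), -91) = Mul(Add(-148, -97), -91) = Mul(-245, -91) = 22295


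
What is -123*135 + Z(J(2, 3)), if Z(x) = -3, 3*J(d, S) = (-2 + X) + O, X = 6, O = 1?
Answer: -16608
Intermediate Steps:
J(d, S) = 5/3 (J(d, S) = ((-2 + 6) + 1)/3 = (4 + 1)/3 = (1/3)*5 = 5/3)
-123*135 + Z(J(2, 3)) = -123*135 - 3 = -16605 - 3 = -16608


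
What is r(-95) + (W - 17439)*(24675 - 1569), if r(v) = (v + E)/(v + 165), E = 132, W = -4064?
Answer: -34779382223/70 ≈ -4.9685e+8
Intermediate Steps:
r(v) = (132 + v)/(165 + v) (r(v) = (v + 132)/(v + 165) = (132 + v)/(165 + v))
r(-95) + (W - 17439)*(24675 - 1569) = (132 - 95)/(165 - 95) + (-4064 - 17439)*(24675 - 1569) = 37/70 - 21503*23106 = (1/70)*37 - 496848318 = 37/70 - 496848318 = -34779382223/70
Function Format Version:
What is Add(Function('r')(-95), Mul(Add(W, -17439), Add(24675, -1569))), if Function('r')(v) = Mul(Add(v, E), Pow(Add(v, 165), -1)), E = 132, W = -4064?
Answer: Rational(-34779382223, 70) ≈ -4.9685e+8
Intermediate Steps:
Function('r')(v) = Mul(Pow(Add(165, v), -1), Add(132, v)) (Function('r')(v) = Mul(Add(v, 132), Pow(Add(v, 165), -1)) = Mul(Add(132, v), Pow(Add(165, v), -1)) = Mul(Pow(Add(165, v), -1), Add(132, v)))
Add(Function('r')(-95), Mul(Add(W, -17439), Add(24675, -1569))) = Add(Mul(Pow(Add(165, -95), -1), Add(132, -95)), Mul(Add(-4064, -17439), Add(24675, -1569))) = Add(Mul(Pow(70, -1), 37), Mul(-21503, 23106)) = Add(Mul(Rational(1, 70), 37), -496848318) = Add(Rational(37, 70), -496848318) = Rational(-34779382223, 70)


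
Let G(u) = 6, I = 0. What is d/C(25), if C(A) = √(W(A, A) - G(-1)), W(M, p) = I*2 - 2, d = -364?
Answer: 91*I*√2 ≈ 128.69*I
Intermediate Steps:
W(M, p) = -2 (W(M, p) = 0*2 - 2 = 0 - 2 = -2)
C(A) = 2*I*√2 (C(A) = √(-2 - 1*6) = √(-2 - 6) = √(-8) = 2*I*√2)
d/C(25) = -364*(-I*√2/4) = -(-91)*I*√2 = 91*I*√2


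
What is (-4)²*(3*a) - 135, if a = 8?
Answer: 249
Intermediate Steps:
(-4)²*(3*a) - 135 = (-4)²*(3*8) - 135 = 16*24 - 135 = 384 - 135 = 249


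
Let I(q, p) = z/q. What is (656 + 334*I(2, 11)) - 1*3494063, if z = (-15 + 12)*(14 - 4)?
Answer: -3498417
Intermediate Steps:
z = -30 (z = -3*10 = -30)
I(q, p) = -30/q
(656 + 334*I(2, 11)) - 1*3494063 = (656 + 334*(-30/2)) - 1*3494063 = (656 + 334*(-30*1/2)) - 3494063 = (656 + 334*(-15)) - 3494063 = (656 - 5010) - 3494063 = -4354 - 3494063 = -3498417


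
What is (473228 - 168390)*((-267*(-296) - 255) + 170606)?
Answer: 76021414954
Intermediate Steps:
(473228 - 168390)*((-267*(-296) - 255) + 170606) = 304838*((79032 - 255) + 170606) = 304838*(78777 + 170606) = 304838*249383 = 76021414954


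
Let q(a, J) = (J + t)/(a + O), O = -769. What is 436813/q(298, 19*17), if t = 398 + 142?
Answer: -205738923/863 ≈ -2.3840e+5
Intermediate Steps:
t = 540
q(a, J) = (540 + J)/(-769 + a) (q(a, J) = (J + 540)/(a - 769) = (540 + J)/(-769 + a))
436813/q(298, 19*17) = 436813/(((540 + 19*17)/(-769 + 298))) = 436813/(((540 + 323)/(-471))) = 436813/((-1/471*863)) = 436813/(-863/471) = 436813*(-471/863) = -205738923/863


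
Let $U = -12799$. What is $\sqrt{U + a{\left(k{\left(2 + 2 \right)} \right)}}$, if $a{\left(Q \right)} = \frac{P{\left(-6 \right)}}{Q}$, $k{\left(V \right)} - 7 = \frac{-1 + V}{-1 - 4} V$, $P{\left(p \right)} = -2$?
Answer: $\frac{i \sqrt{6770901}}{23} \approx 113.13 i$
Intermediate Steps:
$k{\left(V \right)} = 7 + V \left(\frac{1}{5} - \frac{V}{5}\right)$ ($k{\left(V \right)} = 7 + \frac{-1 + V}{-1 - 4} V = 7 + \frac{-1 + V}{-5} V = 7 + \left(-1 + V\right) \left(- \frac{1}{5}\right) V = 7 + \left(\frac{1}{5} - \frac{V}{5}\right) V = 7 + V \left(\frac{1}{5} - \frac{V}{5}\right)$)
$a{\left(Q \right)} = - \frac{2}{Q}$
$\sqrt{U + a{\left(k{\left(2 + 2 \right)} \right)}} = \sqrt{-12799 - \frac{2}{7 - \frac{\left(2 + 2\right)^{2}}{5} + \frac{2 + 2}{5}}} = \sqrt{-12799 - \frac{2}{7 - \frac{4^{2}}{5} + \frac{1}{5} \cdot 4}} = \sqrt{-12799 - \frac{2}{7 - \frac{16}{5} + \frac{4}{5}}} = \sqrt{-12799 - \frac{2}{\frac{23}{5}}} = \sqrt{-12799 - \frac{10}{23}} = \sqrt{- \frac{294387}{23}} = \frac{i \sqrt{6770901}}{23}$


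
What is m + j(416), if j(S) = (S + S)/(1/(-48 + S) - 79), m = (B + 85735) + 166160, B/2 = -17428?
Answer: 6309234593/29071 ≈ 2.1703e+5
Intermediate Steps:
B = -34856 (B = 2*(-17428) = -34856)
m = 217039 (m = (-34856 + 85735) + 166160 = 50879 + 166160 = 217039)
j(S) = 2*S/(-79 + 1/(-48 + S)) (j(S) = (2*S)/(-79 + 1/(-48 + S)) = 2*S/(-79 + 1/(-48 + S)))
m + j(416) = 217039 + 2*416*(48 - 1*416)/(-3793 + 79*416) = 217039 + 2*416*(48 - 416)/(-3793 + 32864) = 217039 + 2*416*(-368)/29071 = 217039 + 2*416*(1/29071)*(-368) = 217039 - 306176/29071 = 6309234593/29071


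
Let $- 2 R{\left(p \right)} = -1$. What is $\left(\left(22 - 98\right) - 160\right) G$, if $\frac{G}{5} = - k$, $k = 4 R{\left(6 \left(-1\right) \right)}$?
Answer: $2360$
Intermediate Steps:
$R{\left(p \right)} = \frac{1}{2}$ ($R{\left(p \right)} = \left(- \frac{1}{2}\right) \left(-1\right) = \frac{1}{2}$)
$k = 2$ ($k = 4 \cdot \frac{1}{2} = 2$)
$G = -10$ ($G = 5 \left(\left(-1\right) 2\right) = 5 \left(-2\right) = -10$)
$\left(\left(22 - 98\right) - 160\right) G = \left(\left(22 - 98\right) - 160\right) \left(-10\right) = \left(-76 - 160\right) \left(-10\right) = \left(-236\right) \left(-10\right) = 2360$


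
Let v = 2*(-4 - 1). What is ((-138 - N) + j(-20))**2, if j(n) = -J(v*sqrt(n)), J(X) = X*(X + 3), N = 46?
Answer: 3279856 + 217920*I*sqrt(5) ≈ 3.2799e+6 + 4.8728e+5*I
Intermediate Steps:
v = -10 (v = 2*(-5) = -10)
J(X) = X*(3 + X)
j(n) = 10*sqrt(n)*(3 - 10*sqrt(n)) (j(n) = -(-10*sqrt(n))*(3 - 10*sqrt(n)) = -(-10)*sqrt(n)*(3 - 10*sqrt(n)) = 10*sqrt(n)*(3 - 10*sqrt(n)))
((-138 - N) + j(-20))**2 = ((-138 - 1*46) + (-100*(-20) + 30*sqrt(-20)))**2 = ((-138 - 46) + (2000 + 30*(2*I*sqrt(5))))**2 = (-184 + (2000 + 60*I*sqrt(5)))**2 = (1816 + 60*I*sqrt(5))**2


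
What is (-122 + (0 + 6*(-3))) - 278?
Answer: -418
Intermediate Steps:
(-122 + (0 + 6*(-3))) - 278 = (-122 + (0 - 18)) - 278 = (-122 - 18) - 278 = -140 - 278 = -418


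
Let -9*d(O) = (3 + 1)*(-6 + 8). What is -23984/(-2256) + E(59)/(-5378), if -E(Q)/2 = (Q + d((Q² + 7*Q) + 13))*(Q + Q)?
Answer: 14992991/1137447 ≈ 13.181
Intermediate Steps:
d(O) = -8/9 (d(O) = -(3 + 1)*(-6 + 8)/9 = -4*2/9 = -⅑*8 = -8/9)
E(Q) = -4*Q*(-8/9 + Q) (E(Q) = -2*(Q - 8/9)*(Q + Q) = -2*(-8/9 + Q)*2*Q = -4*Q*(-8/9 + Q))
-23984/(-2256) + E(59)/(-5378) = -23984/(-2256) + ((4/9)*59*(8 - 9*59))/(-5378) = -23984*(-1/2256) + ((4/9)*59*(8 - 531))*(-1/5378) = 1499/141 + ((4/9)*59*(-523))*(-1/5378) = 1499/141 - 123428/9*(-1/5378) = 1499/141 + 61714/24201 = 14992991/1137447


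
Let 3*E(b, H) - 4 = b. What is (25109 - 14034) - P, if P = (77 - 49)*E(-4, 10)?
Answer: 11075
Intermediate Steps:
E(b, H) = 4/3 + b/3
P = 0 (P = (77 - 49)*(4/3 + (⅓)*(-4)) = 28*(4/3 - 4/3) = 28*0 = 0)
(25109 - 14034) - P = (25109 - 14034) - 1*0 = 11075 + 0 = 11075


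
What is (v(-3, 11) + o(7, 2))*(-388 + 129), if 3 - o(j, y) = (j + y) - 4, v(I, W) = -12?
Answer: 3626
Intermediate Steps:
o(j, y) = 7 - j - y (o(j, y) = 3 - ((j + y) - 4) = 3 - (-4 + j + y) = 3 + (4 - j - y) = 7 - j - y)
(v(-3, 11) + o(7, 2))*(-388 + 129) = (-12 + (7 - 1*7 - 1*2))*(-388 + 129) = (-12 + (7 - 7 - 2))*(-259) = (-12 - 2)*(-259) = -14*(-259) = 3626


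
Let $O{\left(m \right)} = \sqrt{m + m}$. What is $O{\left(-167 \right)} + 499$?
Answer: $499 + i \sqrt{334} \approx 499.0 + 18.276 i$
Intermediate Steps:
$O{\left(m \right)} = \sqrt{2} \sqrt{m}$ ($O{\left(m \right)} = \sqrt{2 m} = \sqrt{2} \sqrt{m}$)
$O{\left(-167 \right)} + 499 = \sqrt{2} \sqrt{-167} + 499 = \sqrt{2} i \sqrt{167} + 499 = i \sqrt{334} + 499 = 499 + i \sqrt{334}$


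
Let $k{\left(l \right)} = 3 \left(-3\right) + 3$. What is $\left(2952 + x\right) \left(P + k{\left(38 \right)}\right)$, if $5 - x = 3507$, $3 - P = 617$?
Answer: $341000$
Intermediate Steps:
$P = -614$ ($P = 3 - 617 = -614$)
$x = -3502$ ($x = 5 - 3507 = -3502$)
$k{\left(l \right)} = -6$ ($k{\left(l \right)} = -9 + 3 = -6$)
$\left(2952 + x\right) \left(P + k{\left(38 \right)}\right) = \left(2952 - 3502\right) \left(-614 - 6\right) = \left(-550\right) \left(-620\right) = 341000$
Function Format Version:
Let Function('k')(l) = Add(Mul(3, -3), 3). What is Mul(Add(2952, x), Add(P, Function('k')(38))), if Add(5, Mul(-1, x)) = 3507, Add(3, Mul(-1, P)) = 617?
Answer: 341000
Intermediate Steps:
P = -614 (P = Add(3, Mul(-1, 617)) = Add(3, -617) = -614)
x = -3502 (x = Add(5, Mul(-1, 3507)) = Add(5, -3507) = -3502)
Function('k')(l) = -6 (Function('k')(l) = Add(-9, 3) = -6)
Mul(Add(2952, x), Add(P, Function('k')(38))) = Mul(Add(2952, -3502), Add(-614, -6)) = Mul(-550, -620) = 341000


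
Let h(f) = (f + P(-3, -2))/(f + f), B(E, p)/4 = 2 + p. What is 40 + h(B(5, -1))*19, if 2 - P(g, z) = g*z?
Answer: 40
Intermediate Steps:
B(E, p) = 8 + 4*p (B(E, p) = 4*(2 + p) = 8 + 4*p)
P(g, z) = 2 - g*z
h(f) = (-4 + f)/(2*f) (h(f) = (f + (2 - 1*(-3)*(-2)))/(f + f) = (f + (2 - 6))/((2*f)) = (f - 4)*(1/(2*f)) = (-4 + f)*(1/(2*f)) = (-4 + f)/(2*f))
40 + h(B(5, -1))*19 = 40 + ((-4 + (8 + 4*(-1)))/(2*(8 + 4*(-1))))*19 = 40 + ((-4 + (8 - 4))/(2*(8 - 4)))*19 = 40 + ((½)*(-4 + 4)/4)*19 = 40 + ((½)*(¼)*0)*19 = 40 + 0*19 = 40 + 0 = 40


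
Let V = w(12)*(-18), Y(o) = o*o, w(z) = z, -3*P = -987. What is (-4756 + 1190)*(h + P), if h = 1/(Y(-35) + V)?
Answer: -1183776492/1009 ≈ -1.1732e+6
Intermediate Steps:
P = 329 (P = -⅓*(-987) = 329)
Y(o) = o²
V = -216 (V = 12*(-18) = -216)
h = 1/1009 (h = 1/((-35)² - 216) = 1/(1225 - 216) = 1/1009 ≈ 0.00099108)
(-4756 + 1190)*(h + P) = (-4756 + 1190)*(1/1009 + 329) = -3566*331962/1009 = -1183776492/1009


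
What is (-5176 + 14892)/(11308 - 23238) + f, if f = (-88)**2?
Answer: 46188102/5965 ≈ 7743.2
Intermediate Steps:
f = 7744
(-5176 + 14892)/(11308 - 23238) + f = (-5176 + 14892)/(11308 - 23238) + 7744 = 9716/(-11930) + 7744 = 9716*(-1/11930) + 7744 = -4858/5965 + 7744 = 46188102/5965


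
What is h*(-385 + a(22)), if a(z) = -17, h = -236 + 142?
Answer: 37788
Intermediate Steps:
h = -94
h*(-385 + a(22)) = -94*(-385 - 17) = -94*(-402) = 37788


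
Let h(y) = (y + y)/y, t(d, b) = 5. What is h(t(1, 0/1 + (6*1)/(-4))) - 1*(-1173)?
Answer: 1175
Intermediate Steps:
h(y) = 2 (h(y) = (2*y)/y = 2)
h(t(1, 0/1 + (6*1)/(-4))) - 1*(-1173) = 2 - 1*(-1173) = 2 + 1173 = 1175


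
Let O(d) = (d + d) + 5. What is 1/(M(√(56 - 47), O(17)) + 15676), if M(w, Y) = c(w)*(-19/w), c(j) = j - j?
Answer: 1/15676 ≈ 6.3792e-5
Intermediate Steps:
c(j) = 0
O(d) = 5 + 2*d (O(d) = 2*d + 5 = 5 + 2*d)
M(w, Y) = 0 (M(w, Y) = 0*(-19/w) = 0)
1/(M(√(56 - 47), O(17)) + 15676) = 1/(0 + 15676) = 1/15676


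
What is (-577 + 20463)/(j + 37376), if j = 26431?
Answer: 19886/63807 ≈ 0.31166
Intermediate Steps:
(-577 + 20463)/(j + 37376) = (-577 + 20463)/(26431 + 37376) = 19886/63807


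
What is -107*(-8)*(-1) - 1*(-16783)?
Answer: 15927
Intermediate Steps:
-107*(-8)*(-1) - 1*(-16783) = 856*(-1) + 16783 = -856 + 16783 = 15927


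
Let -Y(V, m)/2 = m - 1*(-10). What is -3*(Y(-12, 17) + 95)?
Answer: -123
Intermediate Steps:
Y(V, m) = -20 - 2*m (Y(V, m) = -2*(m - 1*(-10)) = -2*(m + 10) = -2*(10 + m) = -20 - 2*m)
-3*(Y(-12, 17) + 95) = -3*((-20 - 2*17) + 95) = -3*((-20 - 34) + 95) = -3*(-54 + 95) = -3*41 = -123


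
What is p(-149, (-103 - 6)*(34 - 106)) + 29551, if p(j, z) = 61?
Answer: 29612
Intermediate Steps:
p(-149, (-103 - 6)*(34 - 106)) + 29551 = 61 + 29551 = 29612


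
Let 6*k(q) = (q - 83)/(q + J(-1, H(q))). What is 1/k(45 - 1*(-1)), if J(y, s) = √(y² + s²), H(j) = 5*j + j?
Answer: -276/37 - 6*√76177/37 ≈ -52.216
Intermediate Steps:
H(j) = 6*j
J(y, s) = √(s² + y²)
k(q) = (-83 + q)/(6*(q + √(1 + 36*q²))) (k(q) = ((q - 83)/(q + √((6*q)² + (-1)²)))/6 = ((-83 + q)/(q + √(36*q² + 1)))/6 = ((-83 + q)/(q + √(1 + 36*q²)))/6 = (-83 + q)/(6*(q + √(1 + 36*q²))))
1/k(45 - 1*(-1)) = 1/((-83 + (45 - 1*(-1)))/(6*((45 - 1*(-1)) + √(1 + 36*(45 - 1*(-1))²)))) = 1/((-83 + (45 + 1))/(6*((45 + 1) + √(1 + 36*(45 + 1)²)))) = 1/((-83 + 46)/(6*(46 + √(1 + 36*46²)))) = 1/((⅙)*(-37)/(46 + √(1 + 36*2116))) = 1/((⅙)*(-37)/(46 + √(1 + 76176))) = 1/((⅙)*(-37)/(46 + √76177)) = 1/(-37/(6*(46 + √76177))) = -276/37 - 6*√76177/37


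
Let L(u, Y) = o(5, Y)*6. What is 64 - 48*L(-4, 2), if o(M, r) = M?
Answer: -1376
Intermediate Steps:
L(u, Y) = 30 (L(u, Y) = 5*6 = 30)
64 - 48*L(-4, 2) = 64 - 48*30 = 64 - 1440 = -1376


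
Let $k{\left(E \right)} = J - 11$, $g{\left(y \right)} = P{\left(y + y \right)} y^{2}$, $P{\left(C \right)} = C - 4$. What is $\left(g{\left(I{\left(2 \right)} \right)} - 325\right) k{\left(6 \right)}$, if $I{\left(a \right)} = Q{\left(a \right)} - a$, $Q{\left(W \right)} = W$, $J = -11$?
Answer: $7150$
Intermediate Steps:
$P{\left(C \right)} = -4 + C$
$I{\left(a \right)} = 0$ ($I{\left(a \right)} = a - a = 0$)
$g{\left(y \right)} = y^{2} \left(-4 + 2 y\right)$ ($g{\left(y \right)} = \left(-4 + \left(y + y\right)\right) y^{2} = \left(-4 + 2 y\right) y^{2} = y^{2} \left(-4 + 2 y\right)$)
$k{\left(E \right)} = -22$ ($k{\left(E \right)} = -11 - 11 = -22$)
$\left(g{\left(I{\left(2 \right)} \right)} - 325\right) k{\left(6 \right)} = \left(2 \cdot 0^{2} \left(-2 + 0\right) - 325\right) \left(-22\right) = \left(2 \cdot 0 \left(-2\right) - 325\right) \left(-22\right) = \left(0 - 325\right) \left(-22\right) = \left(-325\right) \left(-22\right) = 7150$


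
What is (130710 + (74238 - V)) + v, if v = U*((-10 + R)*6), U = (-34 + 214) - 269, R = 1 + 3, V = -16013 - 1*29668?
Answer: 253833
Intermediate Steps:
V = -45681 (V = -16013 - 29668 = -45681)
R = 4
U = -89 (U = 180 - 269 = -89)
v = 3204 (v = -89*(-10 + 4)*6 = -(-534)*6 = -89*(-36) = 3204)
(130710 + (74238 - V)) + v = (130710 + (74238 - 1*(-45681))) + 3204 = (130710 + (74238 + 45681)) + 3204 = (130710 + 119919) + 3204 = 250629 + 3204 = 253833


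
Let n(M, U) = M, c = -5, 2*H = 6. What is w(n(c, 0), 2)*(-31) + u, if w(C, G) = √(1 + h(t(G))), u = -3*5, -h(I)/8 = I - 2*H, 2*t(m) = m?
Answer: -15 - 31*√41 ≈ -213.50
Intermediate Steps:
H = 3 (H = (½)*6 = 3)
t(m) = m/2
h(I) = 48 - 8*I (h(I) = -8*(I - 2*3) = -8*(I - 6) = -8*(-6 + I) = 48 - 8*I)
u = -15
w(C, G) = √(49 - 4*G) (w(C, G) = √(1 + (48 - 4*G)) = √(49 - 4*G))
w(n(c, 0), 2)*(-31) + u = √(49 - 4*2)*(-31) - 15 = √(49 - 8)*(-31) - 15 = √41*(-31) - 15 = -31*√41 - 15 = -15 - 31*√41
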